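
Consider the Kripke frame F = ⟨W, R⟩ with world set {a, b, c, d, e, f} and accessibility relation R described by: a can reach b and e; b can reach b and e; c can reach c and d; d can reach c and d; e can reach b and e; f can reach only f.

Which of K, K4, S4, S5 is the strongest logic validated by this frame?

Transitive (axiom 4): yes — every two-step R-path is closed by a direct edge.
Reflexive (axiom T): no — a is not related to itself.
Euclidean (axiom 5): yes — any two successors of a common world are R-related.
So F validates K, K4; S4 would additionally require R to be reflexive. The strongest is K4.

K4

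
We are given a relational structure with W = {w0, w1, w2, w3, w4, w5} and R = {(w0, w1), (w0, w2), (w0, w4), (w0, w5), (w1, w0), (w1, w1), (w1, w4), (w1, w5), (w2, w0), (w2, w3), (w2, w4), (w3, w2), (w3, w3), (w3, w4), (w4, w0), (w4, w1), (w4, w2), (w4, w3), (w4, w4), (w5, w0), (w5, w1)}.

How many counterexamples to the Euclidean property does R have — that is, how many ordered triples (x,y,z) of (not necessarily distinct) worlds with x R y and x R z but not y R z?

25

Enumerating: (w0,w1,w2), (w0,w2,w1), (w0,w2,w2), (w0,w2,w5), (w0,w4,w5), (w0,w5,w2), (w0,w5,w4), (w0,w5,w5), (w1,w0,w0), (w1,w4,w5), (w1,w5,w4), (w1,w5,w5), … and 13 more.
Total: 25.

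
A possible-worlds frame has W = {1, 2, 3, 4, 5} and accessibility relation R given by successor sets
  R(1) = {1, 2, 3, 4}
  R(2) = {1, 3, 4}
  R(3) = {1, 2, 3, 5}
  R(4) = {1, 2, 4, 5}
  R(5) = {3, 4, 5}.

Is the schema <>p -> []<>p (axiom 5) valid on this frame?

The schema 5 characterises exactly the Euclidean frames.
Euclidean: no — 1 R 3 and 1 R 4, but not 3 R 4.

No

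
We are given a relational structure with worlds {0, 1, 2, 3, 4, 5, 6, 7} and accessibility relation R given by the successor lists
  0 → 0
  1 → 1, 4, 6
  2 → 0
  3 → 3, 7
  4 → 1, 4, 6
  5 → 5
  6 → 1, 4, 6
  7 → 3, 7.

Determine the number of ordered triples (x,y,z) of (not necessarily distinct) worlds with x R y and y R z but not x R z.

R is transitive; there are no such tuples.

0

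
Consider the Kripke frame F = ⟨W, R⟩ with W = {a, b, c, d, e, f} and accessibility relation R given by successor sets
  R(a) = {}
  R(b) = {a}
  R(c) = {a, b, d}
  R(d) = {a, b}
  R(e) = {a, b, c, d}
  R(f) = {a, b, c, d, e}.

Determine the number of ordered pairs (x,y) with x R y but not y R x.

15

Enumerating: (b,a), (c,a), (c,b), (c,d), (d,a), (d,b), (e,a), (e,b), (e,c), (e,d), (f,a), (f,b), (f,c), (f,d), (f,e).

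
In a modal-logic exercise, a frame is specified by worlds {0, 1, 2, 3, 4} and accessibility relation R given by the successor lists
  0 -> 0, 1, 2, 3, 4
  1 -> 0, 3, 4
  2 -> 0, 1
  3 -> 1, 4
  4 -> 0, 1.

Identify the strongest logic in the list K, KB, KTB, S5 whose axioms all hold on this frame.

Symmetric (axiom B): no — 0 R 3 but not 3 R 0.
Reflexive (axiom T): no — 1 is not related to itself.
Euclidean (axiom 5): no — 0 R 1 and 0 R 2, but not 1 R 2.
So F validates K; KB would additionally require R to be symmetric. The strongest is K.

K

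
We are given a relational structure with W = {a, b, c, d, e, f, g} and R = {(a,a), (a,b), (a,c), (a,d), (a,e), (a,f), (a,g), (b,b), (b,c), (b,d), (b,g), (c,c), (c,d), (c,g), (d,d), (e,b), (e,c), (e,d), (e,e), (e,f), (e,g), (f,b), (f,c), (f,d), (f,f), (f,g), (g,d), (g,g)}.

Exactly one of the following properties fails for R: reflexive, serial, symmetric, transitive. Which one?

Reflexive: yes — every world is R-related to itself.
Serial: yes — every world has a successor (e.g. a R a).
Symmetric: no — a R b but not b R a.
Transitive: yes — every two-step R-path is closed by a direct edge.
Only symmetric fails.

symmetric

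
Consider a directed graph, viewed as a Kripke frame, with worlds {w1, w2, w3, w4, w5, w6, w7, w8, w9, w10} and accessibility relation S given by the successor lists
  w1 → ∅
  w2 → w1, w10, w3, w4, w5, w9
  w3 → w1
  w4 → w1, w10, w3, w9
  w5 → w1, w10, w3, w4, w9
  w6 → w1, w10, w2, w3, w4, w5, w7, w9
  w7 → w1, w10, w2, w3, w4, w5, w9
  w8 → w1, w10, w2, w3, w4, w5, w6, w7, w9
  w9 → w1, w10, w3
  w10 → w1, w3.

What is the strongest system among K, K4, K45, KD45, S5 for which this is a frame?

Transitive (axiom 4): yes — every two-step S-path is closed by a direct edge.
Euclidean (axiom 5): no — w10 S w1 and w10 S w3, but not w1 S w3.
Serial (axiom D): no — w1 has no S-successor.
Reflexive (axiom T): no — w1 is not related to itself.
So F validates K, K4; K45 would additionally require S to be Euclidean. The strongest is K4.

K4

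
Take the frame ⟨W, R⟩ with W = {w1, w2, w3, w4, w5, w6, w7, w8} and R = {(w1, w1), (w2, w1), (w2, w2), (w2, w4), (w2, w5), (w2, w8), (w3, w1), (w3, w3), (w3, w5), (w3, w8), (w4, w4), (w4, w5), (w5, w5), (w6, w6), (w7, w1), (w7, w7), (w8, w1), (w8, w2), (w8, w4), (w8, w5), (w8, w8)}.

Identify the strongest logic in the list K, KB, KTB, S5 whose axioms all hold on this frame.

Symmetric (axiom B): no — w2 R w1 but not w1 R w2.
Reflexive (axiom T): yes — every world is R-related to itself.
Euclidean (axiom 5): no — w2 R w1 and w2 R w4, but not w1 R w4.
So F validates K; KB would additionally require R to be symmetric. The strongest is K.

K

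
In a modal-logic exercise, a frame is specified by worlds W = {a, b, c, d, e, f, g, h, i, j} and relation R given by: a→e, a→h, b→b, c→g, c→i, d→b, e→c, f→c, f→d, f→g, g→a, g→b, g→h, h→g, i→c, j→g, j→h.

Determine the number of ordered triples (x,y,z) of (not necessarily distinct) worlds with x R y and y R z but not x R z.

Enumerating: (a,e,c), (a,h,g), (c,g,a), (c,g,b), (c,g,h), (c,i,c), (e,c,g), (e,c,i), (f,c,i), (f,d,b), (f,g,a), (f,g,b), … and 10 more.
Total: 22.

22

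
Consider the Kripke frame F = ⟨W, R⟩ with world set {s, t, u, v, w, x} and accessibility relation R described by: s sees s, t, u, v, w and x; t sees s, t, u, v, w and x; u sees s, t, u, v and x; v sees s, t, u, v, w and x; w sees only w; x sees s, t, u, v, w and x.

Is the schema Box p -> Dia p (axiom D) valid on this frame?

The schema D characterises exactly the serial frames.
Serial: yes — every world has a successor (e.g. s R s).

Yes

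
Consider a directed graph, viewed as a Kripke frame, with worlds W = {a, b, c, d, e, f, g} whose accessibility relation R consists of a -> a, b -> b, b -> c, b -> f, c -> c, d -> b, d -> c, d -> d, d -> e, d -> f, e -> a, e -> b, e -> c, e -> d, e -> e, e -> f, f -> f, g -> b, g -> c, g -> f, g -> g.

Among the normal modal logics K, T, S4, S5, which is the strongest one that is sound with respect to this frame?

Reflexive (axiom T): yes — every world is R-related to itself.
Transitive (axiom 4): no — d R e and e R a, but not d R a.
Euclidean (axiom 5): no — b R c and b R f, but not c R f.
So F validates K, T; S4 would additionally require R to be transitive. The strongest is T.

T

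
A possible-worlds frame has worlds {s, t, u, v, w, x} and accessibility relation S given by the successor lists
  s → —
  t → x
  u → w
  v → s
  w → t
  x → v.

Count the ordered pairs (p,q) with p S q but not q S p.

Enumerating: (t,x), (u,w), (v,s), (w,t), (x,v).

5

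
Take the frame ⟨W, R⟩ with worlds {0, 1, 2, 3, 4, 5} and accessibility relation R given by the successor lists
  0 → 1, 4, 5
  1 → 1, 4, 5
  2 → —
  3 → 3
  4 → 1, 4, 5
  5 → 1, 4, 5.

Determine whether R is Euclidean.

Yes

Euclidean: yes — any two successors of a common world are R-related.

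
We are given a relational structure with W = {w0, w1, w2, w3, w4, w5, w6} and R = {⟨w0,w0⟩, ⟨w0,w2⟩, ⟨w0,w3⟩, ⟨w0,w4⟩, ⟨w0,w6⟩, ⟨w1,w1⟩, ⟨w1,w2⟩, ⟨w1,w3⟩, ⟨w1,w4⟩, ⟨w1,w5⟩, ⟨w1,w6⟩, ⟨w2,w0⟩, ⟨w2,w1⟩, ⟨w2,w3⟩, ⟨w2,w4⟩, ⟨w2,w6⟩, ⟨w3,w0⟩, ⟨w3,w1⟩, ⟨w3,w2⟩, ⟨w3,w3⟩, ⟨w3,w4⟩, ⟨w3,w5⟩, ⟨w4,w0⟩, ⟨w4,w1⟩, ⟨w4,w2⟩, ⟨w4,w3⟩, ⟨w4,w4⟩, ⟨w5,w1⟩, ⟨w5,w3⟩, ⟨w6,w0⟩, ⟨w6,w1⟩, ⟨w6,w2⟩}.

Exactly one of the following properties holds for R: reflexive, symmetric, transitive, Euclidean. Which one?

Reflexive: no — w2 is not related to itself.
Symmetric: yes — every pair in R has its reverse in R.
Transitive: no — w0 R w2 and w2 R w1, but not w0 R w1.
Euclidean: no — w0 R w3 and w0 R w6, but not w3 R w6.
Only symmetric holds.

symmetric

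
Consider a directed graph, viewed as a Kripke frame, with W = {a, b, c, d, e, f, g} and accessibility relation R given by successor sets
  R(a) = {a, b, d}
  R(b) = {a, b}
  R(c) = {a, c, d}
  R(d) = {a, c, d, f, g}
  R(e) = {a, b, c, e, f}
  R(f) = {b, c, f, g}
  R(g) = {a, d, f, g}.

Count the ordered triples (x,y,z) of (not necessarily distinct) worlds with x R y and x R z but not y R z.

34

Enumerating: (a,b,d), (a,d,b), (c,a,c), (d,a,c), (d,a,f), (d,a,g), (d,c,f), (d,c,g), (d,f,a), (d,f,d), (d,g,c), (e,a,c), … and 22 more.
Total: 34.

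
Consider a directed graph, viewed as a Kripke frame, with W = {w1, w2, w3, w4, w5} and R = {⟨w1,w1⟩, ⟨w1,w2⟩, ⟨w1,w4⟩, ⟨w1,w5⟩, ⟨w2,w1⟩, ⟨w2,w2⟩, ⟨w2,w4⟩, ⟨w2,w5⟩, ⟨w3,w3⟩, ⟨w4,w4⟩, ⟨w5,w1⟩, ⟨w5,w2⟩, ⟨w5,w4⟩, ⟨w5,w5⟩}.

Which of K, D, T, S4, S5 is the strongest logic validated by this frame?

S4

Serial (axiom D): yes — every world has a successor (e.g. w1 R w1).
Reflexive (axiom T): yes — every world is R-related to itself.
Transitive (axiom 4): yes — every two-step R-path is closed by a direct edge.
Euclidean (axiom 5): no — w1 R w4 and w1 R w2, but not w4 R w2.
So F validates K, D, T, S4; S5 would additionally require R to be Euclidean. The strongest is S4.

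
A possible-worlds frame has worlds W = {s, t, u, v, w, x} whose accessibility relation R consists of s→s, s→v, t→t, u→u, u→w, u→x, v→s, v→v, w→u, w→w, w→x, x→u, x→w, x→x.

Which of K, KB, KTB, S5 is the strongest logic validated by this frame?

S5

Symmetric (axiom B): yes — every pair in R has its reverse in R.
Reflexive (axiom T): yes — every world is R-related to itself.
Euclidean (axiom 5): yes — any two successors of a common world are R-related.
So F validates K, KB, KTB, S5. The strongest is S5.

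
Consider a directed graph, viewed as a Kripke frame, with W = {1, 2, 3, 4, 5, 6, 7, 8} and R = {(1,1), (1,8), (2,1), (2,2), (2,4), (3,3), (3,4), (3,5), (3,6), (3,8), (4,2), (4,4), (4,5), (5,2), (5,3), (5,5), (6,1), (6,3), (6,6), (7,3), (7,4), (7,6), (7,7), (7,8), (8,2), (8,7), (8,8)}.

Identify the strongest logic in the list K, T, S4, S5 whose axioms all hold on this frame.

Reflexive (axiom T): yes — every world is R-related to itself.
Transitive (axiom 4): no — 1 R 8 and 8 R 2, but not 1 R 2.
Euclidean (axiom 5): no — 2 R 1 and 2 R 4, but not 1 R 4.
So F validates K, T; S4 would additionally require R to be transitive. The strongest is T.

T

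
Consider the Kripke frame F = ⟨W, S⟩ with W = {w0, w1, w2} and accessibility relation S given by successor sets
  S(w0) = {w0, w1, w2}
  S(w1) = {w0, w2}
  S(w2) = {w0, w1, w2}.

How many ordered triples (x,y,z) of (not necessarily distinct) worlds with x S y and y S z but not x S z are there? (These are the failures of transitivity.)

Enumerating: (w1,w0,w1), (w1,w2,w1).

2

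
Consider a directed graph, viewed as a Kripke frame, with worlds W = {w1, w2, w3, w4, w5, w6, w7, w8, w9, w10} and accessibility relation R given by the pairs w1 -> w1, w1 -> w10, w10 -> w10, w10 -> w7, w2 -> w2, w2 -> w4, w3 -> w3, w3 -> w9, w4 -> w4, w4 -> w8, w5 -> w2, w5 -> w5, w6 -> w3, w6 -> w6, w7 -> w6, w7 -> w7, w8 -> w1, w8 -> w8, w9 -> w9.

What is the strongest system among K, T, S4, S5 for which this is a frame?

T

Reflexive (axiom T): yes — every world is R-related to itself.
Transitive (axiom 4): no — w1 R w10 and w10 R w7, but not w1 R w7.
Euclidean (axiom 5): no — w1 R w10 and w1 R w1, but not w10 R w1.
So F validates K, T; S4 would additionally require R to be transitive. The strongest is T.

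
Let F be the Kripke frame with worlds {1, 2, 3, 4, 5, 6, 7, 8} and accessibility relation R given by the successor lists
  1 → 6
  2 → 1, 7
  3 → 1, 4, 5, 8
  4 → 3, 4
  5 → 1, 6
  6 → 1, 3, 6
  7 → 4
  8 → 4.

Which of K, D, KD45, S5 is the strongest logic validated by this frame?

D

Serial (axiom D): yes — every world has a successor (e.g. 1 R 6).
Euclidean (axiom 5): no — 2 R 1 and 2 R 7, but not 1 R 7.
Transitive (axiom 4): no — 1 R 6 and 6 R 3, but not 1 R 3.
Reflexive (axiom T): no — 1 is not related to itself.
So F validates K, D; KD45 would additionally require R to be Euclidean and transitive. The strongest is D.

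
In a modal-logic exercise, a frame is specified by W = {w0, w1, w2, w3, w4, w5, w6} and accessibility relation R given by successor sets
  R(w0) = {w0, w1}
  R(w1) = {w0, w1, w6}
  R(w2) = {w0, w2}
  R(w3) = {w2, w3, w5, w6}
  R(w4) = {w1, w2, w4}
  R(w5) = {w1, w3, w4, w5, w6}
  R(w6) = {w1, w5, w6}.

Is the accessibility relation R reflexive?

Reflexive: yes — every world is R-related to itself.

Yes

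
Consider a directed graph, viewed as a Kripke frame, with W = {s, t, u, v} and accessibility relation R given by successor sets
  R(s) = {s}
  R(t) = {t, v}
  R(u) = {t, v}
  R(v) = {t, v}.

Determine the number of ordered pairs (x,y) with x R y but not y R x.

Enumerating: (u,t), (u,v).

2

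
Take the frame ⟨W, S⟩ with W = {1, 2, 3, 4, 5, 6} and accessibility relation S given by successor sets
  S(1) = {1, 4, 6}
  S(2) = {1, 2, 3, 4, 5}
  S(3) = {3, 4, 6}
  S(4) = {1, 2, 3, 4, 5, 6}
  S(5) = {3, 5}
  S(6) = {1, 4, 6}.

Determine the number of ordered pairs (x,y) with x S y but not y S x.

Enumerating: (2,1), (2,3), (2,5), (3,6), (4,5), (5,3).

6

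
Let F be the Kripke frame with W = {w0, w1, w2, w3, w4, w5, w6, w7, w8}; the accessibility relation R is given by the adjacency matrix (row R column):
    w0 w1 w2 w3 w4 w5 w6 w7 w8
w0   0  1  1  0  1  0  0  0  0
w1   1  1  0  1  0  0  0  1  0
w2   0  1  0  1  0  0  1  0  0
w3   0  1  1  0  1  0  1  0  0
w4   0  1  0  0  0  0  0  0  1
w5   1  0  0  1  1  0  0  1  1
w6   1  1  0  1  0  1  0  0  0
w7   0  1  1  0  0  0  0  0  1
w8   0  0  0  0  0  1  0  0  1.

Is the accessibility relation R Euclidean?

No

Euclidean: no — w0 R w1 and w0 R w2, but not w1 R w2.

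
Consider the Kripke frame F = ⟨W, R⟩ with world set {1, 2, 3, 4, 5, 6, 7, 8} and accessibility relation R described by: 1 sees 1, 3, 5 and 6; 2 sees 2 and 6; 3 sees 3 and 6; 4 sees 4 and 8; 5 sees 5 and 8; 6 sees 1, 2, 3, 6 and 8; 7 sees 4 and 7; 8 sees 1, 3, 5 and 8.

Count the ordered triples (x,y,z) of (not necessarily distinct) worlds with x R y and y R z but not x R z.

19

Enumerating: (1,5,8), (1,6,2), (1,6,8), (2,6,1), (2,6,3), (2,6,8), (3,6,1), (3,6,2), (3,6,8), (4,8,1), (4,8,3), (4,8,5), … and 7 more.
Total: 19.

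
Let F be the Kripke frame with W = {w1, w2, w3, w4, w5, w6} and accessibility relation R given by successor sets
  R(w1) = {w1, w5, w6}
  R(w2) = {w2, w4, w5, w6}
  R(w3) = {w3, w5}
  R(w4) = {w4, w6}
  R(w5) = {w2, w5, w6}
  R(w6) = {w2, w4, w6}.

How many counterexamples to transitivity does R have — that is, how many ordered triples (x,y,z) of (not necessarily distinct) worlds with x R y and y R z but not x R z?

9

Enumerating: (w1,w5,w2), (w1,w6,w2), (w1,w6,w4), (w3,w5,w2), (w3,w5,w6), (w4,w6,w2), (w5,w2,w4), (w5,w6,w4), (w6,w2,w5).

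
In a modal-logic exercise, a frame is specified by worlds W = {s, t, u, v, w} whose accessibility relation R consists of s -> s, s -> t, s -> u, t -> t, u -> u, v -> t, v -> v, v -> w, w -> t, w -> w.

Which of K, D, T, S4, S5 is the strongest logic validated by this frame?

Serial (axiom D): yes — every world has a successor (e.g. s R s).
Reflexive (axiom T): yes — every world is R-related to itself.
Transitive (axiom 4): yes — every two-step R-path is closed by a direct edge.
Euclidean (axiom 5): no — s R t and s R u, but not t R u.
So F validates K, D, T, S4; S5 would additionally require R to be Euclidean. The strongest is S4.

S4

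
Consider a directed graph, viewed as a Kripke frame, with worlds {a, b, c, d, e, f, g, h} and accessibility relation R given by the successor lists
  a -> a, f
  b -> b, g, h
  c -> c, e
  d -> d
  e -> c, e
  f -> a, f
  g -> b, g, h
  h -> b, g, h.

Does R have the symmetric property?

Symmetric: yes — every pair in R has its reverse in R.

Yes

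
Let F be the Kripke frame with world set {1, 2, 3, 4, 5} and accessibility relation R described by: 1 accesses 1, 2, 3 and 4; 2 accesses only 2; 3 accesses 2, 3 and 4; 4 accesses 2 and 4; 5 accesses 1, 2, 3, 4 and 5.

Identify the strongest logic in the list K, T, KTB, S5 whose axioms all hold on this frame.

Reflexive (axiom T): yes — every world is R-related to itself.
Symmetric (axiom B): no — 1 R 2 but not 2 R 1.
Euclidean (axiom 5): no — 1 R 2 and 1 R 3, but not 2 R 3.
So F validates K, T; KTB would additionally require R to be symmetric. The strongest is T.

T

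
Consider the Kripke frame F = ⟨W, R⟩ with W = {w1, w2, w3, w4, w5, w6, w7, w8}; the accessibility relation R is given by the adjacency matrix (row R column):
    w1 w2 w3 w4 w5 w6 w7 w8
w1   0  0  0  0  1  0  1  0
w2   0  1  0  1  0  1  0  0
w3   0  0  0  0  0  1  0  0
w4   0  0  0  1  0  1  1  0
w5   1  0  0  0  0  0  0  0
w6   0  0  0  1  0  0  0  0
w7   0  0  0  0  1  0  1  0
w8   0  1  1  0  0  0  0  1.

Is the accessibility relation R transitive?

Transitive: no — w2 R w4 and w4 R w7, but not w2 R w7.

No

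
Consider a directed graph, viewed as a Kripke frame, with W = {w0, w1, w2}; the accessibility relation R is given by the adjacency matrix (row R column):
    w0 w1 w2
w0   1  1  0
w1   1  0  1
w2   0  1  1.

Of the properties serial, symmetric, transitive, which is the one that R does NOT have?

transitive

Serial: yes — every world has a successor (e.g. w0 R w0).
Symmetric: yes — every pair in R has its reverse in R.
Transitive: no — w0 R w1 and w1 R w2, but not w0 R w2.
Only transitive fails.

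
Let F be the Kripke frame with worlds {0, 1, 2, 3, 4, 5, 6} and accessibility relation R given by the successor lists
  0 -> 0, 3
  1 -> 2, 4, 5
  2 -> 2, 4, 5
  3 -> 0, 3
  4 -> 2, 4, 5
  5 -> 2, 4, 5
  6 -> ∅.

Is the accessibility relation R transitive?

Yes

Transitive: yes — every two-step R-path is closed by a direct edge.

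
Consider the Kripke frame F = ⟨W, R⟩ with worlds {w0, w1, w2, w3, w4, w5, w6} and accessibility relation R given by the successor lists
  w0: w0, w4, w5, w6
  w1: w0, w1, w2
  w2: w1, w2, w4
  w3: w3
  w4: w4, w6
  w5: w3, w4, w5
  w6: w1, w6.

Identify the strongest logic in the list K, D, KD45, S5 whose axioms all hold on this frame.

D

Serial (axiom D): yes — every world has a successor (e.g. w0 R w0).
Euclidean (axiom 5): no — w0 R w4 and w0 R w5, but not w4 R w5.
Transitive (axiom 4): no — w0 R w5 and w5 R w3, but not w0 R w3.
Reflexive (axiom T): yes — every world is R-related to itself.
So F validates K, D; KD45 would additionally require R to be Euclidean and transitive. The strongest is D.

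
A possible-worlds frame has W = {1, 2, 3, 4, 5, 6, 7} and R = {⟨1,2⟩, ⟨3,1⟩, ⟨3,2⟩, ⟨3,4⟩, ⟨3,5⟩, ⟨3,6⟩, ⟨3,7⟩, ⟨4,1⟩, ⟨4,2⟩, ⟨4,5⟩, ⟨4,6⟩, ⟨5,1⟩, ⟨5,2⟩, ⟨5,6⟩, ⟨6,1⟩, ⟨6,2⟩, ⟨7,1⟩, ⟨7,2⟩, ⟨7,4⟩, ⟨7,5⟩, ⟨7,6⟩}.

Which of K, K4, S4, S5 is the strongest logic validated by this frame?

Transitive (axiom 4): yes — every two-step R-path is closed by a direct edge.
Reflexive (axiom T): no — 1 is not related to itself.
Euclidean (axiom 5): no — 3 R 1 and 3 R 4, but not 1 R 4.
So F validates K, K4; S4 would additionally require R to be reflexive. The strongest is K4.

K4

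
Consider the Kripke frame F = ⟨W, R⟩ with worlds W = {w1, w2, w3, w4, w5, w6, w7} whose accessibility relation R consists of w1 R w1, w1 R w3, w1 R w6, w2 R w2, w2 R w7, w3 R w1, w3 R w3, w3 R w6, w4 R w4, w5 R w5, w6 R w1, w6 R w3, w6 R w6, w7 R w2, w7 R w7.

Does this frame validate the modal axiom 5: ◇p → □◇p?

Yes

By correspondence theory, 5 is valid on a frame iff R is Euclidean.
Euclidean: yes — any two successors of a common world are R-related.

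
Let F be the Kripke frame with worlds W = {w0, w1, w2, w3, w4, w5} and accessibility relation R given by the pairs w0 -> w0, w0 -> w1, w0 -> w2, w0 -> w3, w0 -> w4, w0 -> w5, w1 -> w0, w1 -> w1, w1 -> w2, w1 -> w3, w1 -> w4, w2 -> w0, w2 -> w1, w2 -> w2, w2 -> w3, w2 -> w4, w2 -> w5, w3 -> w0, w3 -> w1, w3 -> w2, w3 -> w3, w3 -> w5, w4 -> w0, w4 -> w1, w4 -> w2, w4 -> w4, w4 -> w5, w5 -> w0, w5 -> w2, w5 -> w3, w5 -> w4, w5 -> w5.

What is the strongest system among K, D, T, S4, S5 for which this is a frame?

T

Serial (axiom D): yes — every world has a successor (e.g. w0 R w0).
Reflexive (axiom T): yes — every world is R-related to itself.
Transitive (axiom 4): no — w1 R w0 and w0 R w5, but not w1 R w5.
Euclidean (axiom 5): no — w0 R w1 and w0 R w5, but not w1 R w5.
So F validates K, D, T; S4 would additionally require R to be transitive. The strongest is T.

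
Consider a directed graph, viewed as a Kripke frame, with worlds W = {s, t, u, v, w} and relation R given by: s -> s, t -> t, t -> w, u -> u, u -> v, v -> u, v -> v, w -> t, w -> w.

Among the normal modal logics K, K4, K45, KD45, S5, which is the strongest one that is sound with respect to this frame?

S5

Transitive (axiom 4): yes — every two-step R-path is closed by a direct edge.
Euclidean (axiom 5): yes — any two successors of a common world are R-related.
Serial (axiom D): yes — every world has a successor (e.g. s R s).
Reflexive (axiom T): yes — every world is R-related to itself.
So F validates K, K4, K45, KD45, S5. The strongest is S5.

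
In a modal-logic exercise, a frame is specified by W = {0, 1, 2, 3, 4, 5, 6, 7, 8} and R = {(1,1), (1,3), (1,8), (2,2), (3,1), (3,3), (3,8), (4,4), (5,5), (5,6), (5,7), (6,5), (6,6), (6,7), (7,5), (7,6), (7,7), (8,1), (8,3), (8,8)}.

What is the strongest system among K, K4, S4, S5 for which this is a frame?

K4

Transitive (axiom 4): yes — every two-step R-path is closed by a direct edge.
Reflexive (axiom T): no — 0 is not related to itself.
Euclidean (axiom 5): yes — any two successors of a common world are R-related.
So F validates K, K4; S4 would additionally require R to be reflexive. The strongest is K4.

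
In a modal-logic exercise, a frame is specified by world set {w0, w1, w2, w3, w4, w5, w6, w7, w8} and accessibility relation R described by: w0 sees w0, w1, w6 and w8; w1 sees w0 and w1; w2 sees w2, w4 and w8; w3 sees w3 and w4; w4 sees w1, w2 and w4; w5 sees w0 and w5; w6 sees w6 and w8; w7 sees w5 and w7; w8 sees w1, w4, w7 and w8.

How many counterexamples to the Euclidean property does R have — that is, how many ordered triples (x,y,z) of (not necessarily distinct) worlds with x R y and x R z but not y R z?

23

Enumerating: (w0,w1,w6), (w0,w1,w8), (w0,w6,w0), (w0,w6,w1), (w0,w8,w0), (w0,w8,w6), (w2,w4,w8), (w2,w8,w2), (w3,w4,w3), (w4,w1,w2), (w4,w1,w4), (w4,w2,w1), … and 11 more.
Total: 23.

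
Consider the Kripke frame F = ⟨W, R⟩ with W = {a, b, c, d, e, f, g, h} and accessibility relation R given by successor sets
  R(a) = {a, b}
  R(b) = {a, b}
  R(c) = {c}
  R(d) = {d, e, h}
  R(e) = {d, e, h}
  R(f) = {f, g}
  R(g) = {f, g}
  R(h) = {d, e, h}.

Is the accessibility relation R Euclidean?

Yes

Euclidean: yes — any two successors of a common world are R-related.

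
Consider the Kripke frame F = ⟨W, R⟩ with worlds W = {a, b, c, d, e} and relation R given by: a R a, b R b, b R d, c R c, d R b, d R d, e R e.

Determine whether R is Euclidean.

Yes

Euclidean: yes — any two successors of a common world are R-related.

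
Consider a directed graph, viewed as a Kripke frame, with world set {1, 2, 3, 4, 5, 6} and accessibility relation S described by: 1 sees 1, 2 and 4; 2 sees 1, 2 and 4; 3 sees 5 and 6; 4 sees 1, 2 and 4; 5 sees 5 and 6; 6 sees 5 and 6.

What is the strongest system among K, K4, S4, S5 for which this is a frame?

K4

Transitive (axiom 4): yes — every two-step S-path is closed by a direct edge.
Reflexive (axiom T): no — 3 is not related to itself.
Euclidean (axiom 5): yes — any two successors of a common world are S-related.
So F validates K, K4; S4 would additionally require S to be reflexive. The strongest is K4.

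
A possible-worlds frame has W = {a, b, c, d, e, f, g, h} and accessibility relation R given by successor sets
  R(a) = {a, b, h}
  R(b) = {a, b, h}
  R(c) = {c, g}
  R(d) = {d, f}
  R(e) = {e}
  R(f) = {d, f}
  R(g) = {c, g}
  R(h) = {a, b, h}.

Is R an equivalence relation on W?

Yes

Reflexive: yes — every world is R-related to itself.
Symmetric: yes — every pair in R has its reverse in R.
Transitive: yes — every two-step R-path is closed by a direct edge.
So R is an equivalence relation.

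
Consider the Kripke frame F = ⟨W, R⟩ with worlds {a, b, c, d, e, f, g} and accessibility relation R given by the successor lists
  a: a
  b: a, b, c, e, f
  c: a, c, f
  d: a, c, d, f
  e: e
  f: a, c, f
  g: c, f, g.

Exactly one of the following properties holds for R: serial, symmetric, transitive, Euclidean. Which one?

Serial: yes — every world has a successor (e.g. a R a).
Symmetric: no — b R a but not a R b.
Transitive: no — g R c and c R a, but not g R a.
Euclidean: no — b R a and b R c, but not a R c.
Only serial holds.

serial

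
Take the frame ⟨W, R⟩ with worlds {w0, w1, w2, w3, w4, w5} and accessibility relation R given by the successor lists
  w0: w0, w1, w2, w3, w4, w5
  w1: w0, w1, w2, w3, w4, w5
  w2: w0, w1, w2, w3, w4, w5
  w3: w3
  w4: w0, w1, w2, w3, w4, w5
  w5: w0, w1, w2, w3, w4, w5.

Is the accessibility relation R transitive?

Yes

Transitive: yes — every two-step R-path is closed by a direct edge.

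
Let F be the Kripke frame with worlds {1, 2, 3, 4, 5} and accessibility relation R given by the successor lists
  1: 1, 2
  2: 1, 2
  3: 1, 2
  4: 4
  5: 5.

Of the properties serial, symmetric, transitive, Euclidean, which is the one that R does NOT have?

Serial: yes — every world has a successor (e.g. 1 R 1).
Symmetric: no — 3 R 1 but not 1 R 3.
Transitive: yes — every two-step R-path is closed by a direct edge.
Euclidean: yes — any two successors of a common world are R-related.
Only symmetric fails.

symmetric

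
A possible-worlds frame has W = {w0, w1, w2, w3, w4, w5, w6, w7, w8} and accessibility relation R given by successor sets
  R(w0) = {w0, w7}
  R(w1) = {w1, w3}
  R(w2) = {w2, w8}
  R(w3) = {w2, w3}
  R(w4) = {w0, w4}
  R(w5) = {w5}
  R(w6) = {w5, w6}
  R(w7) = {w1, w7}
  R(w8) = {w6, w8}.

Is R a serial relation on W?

Serial: yes — every world has a successor (e.g. w0 R w0).

Yes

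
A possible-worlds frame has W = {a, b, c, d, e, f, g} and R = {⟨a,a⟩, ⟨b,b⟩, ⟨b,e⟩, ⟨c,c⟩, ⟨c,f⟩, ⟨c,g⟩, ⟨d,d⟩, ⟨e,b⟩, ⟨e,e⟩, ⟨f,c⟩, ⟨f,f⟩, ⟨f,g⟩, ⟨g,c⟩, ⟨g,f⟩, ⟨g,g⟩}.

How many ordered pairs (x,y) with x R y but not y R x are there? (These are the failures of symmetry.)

R is symmetric; there are no such tuples.

0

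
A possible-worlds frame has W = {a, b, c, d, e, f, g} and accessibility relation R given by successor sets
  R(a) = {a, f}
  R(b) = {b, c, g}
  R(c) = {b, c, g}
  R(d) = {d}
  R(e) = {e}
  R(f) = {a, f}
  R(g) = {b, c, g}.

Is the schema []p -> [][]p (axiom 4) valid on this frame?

The schema 4 characterises exactly the transitive frames.
Transitive: yes — every two-step R-path is closed by a direct edge.

Yes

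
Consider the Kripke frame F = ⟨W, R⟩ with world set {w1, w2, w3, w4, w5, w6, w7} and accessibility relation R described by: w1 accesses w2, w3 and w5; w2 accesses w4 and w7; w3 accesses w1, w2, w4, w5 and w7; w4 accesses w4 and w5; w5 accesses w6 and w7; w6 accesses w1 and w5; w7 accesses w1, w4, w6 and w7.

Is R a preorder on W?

No

Reflexive: no — w1 is not related to itself.
Transitive: no — w1 R w2 and w2 R w4, but not w1 R w4.
So R is not a preorder.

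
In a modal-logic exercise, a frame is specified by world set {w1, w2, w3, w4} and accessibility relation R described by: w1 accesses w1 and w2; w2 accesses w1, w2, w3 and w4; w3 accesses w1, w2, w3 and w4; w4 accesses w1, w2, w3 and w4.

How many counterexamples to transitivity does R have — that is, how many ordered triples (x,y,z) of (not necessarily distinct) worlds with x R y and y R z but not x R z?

Enumerating: (w1,w2,w3), (w1,w2,w4).

2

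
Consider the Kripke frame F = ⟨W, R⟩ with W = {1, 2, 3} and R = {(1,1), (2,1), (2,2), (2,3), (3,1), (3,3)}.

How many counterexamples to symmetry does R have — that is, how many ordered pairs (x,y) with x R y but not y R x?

3

Enumerating: (2,1), (2,3), (3,1).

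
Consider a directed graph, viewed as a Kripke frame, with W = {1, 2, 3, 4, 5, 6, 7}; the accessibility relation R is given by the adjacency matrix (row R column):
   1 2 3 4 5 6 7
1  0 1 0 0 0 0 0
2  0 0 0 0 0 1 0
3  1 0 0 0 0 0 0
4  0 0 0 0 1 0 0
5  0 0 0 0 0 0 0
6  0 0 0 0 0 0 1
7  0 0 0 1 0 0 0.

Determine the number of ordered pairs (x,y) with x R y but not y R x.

6

Enumerating: (1,2), (2,6), (3,1), (4,5), (6,7), (7,4).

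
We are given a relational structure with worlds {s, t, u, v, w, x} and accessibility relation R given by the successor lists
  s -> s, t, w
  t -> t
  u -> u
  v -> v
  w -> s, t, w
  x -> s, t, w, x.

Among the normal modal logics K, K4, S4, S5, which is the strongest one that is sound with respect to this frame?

Transitive (axiom 4): yes — every two-step R-path is closed by a direct edge.
Reflexive (axiom T): yes — every world is R-related to itself.
Euclidean (axiom 5): no — s R t and s R w, but not t R w.
So F validates K, K4, S4; S5 would additionally require R to be Euclidean. The strongest is S4.

S4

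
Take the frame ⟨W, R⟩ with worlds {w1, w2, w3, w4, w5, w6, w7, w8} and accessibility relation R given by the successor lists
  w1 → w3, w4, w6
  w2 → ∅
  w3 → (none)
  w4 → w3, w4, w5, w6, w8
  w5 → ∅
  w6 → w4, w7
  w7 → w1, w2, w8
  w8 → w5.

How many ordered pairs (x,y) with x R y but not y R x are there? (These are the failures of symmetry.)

Enumerating: (w1,w3), (w1,w4), (w1,w6), (w4,w3), (w4,w5), (w4,w8), (w6,w7), (w7,w1), (w7,w2), (w7,w8), (w8,w5).

11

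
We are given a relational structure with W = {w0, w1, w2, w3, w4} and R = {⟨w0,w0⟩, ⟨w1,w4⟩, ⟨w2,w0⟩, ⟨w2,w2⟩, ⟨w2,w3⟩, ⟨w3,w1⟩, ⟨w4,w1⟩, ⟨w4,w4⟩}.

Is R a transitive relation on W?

No

Transitive: no — w2 R w3 and w3 R w1, but not w2 R w1.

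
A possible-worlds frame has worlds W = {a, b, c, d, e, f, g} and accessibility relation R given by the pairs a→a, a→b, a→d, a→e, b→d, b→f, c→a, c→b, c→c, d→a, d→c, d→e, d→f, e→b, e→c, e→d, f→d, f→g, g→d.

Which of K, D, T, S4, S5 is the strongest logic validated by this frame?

Serial (axiom D): yes — every world has a successor (e.g. a R a).
Reflexive (axiom T): no — b is not related to itself.
Transitive (axiom 4): no — a R b and b R f, but not a R f.
Euclidean (axiom 5): no — a R b and a R e, but not b R e.
So F validates K, D; T would additionally require R to be reflexive. The strongest is D.

D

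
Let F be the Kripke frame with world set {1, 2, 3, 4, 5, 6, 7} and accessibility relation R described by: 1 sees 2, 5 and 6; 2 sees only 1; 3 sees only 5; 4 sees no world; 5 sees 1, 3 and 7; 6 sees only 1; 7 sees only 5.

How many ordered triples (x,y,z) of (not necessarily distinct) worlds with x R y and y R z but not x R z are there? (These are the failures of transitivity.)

22

Enumerating: (1,2,1), (1,5,1), (1,5,3), (1,5,7), (1,6,1), (2,1,2), (2,1,5), (2,1,6), (3,5,1), (3,5,3), (3,5,7), (5,1,2), … and 10 more.
Total: 22.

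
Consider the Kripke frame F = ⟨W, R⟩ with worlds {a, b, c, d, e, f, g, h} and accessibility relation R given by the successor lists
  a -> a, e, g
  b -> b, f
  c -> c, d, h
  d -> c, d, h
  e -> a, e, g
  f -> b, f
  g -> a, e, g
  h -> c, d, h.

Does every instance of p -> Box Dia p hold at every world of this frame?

Yes

By correspondence theory, B is valid on a frame iff R is symmetric.
Symmetric: yes — every pair in R has its reverse in R.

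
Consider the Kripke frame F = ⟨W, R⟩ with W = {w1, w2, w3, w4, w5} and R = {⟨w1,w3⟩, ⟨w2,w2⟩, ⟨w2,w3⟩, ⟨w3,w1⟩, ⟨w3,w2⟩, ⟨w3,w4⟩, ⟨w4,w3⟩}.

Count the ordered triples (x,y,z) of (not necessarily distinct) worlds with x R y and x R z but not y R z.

11

Enumerating: (w1,w3,w3), (w2,w3,w3), (w3,w1,w1), (w3,w1,w2), (w3,w1,w4), (w3,w2,w1), (w3,w2,w4), (w3,w4,w1), (w3,w4,w2), (w3,w4,w4), (w4,w3,w3).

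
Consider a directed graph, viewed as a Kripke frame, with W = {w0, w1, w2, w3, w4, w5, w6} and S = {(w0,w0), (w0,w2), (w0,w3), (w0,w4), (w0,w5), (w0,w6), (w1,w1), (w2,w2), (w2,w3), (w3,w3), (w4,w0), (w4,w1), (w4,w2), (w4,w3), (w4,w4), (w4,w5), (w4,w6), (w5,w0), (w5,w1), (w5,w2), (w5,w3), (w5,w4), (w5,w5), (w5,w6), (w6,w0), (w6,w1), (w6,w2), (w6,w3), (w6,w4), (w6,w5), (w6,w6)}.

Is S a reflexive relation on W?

Yes

Reflexive: yes — every world is S-related to itself.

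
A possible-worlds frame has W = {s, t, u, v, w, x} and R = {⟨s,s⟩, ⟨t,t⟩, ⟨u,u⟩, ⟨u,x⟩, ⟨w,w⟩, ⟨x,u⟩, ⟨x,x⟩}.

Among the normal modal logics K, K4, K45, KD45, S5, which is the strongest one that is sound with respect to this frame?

Transitive (axiom 4): yes — every two-step R-path is closed by a direct edge.
Euclidean (axiom 5): yes — any two successors of a common world are R-related.
Serial (axiom D): no — v has no R-successor.
Reflexive (axiom T): no — v is not related to itself.
So F validates K, K4, K45; KD45 would additionally require R to be serial. The strongest is K45.

K45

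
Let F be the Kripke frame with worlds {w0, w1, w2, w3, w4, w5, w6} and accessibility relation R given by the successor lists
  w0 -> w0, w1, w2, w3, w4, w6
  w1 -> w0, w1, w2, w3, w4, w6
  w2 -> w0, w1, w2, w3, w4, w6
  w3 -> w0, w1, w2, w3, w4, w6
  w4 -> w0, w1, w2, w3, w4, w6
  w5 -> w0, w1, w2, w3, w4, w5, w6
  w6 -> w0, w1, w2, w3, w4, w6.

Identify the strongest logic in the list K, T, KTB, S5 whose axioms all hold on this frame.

T

Reflexive (axiom T): yes — every world is R-related to itself.
Symmetric (axiom B): no — w5 R w0 but not w0 R w5.
Euclidean (axiom 5): no — w5 R w0 and w5 R w5, but not w0 R w5.
So F validates K, T; KTB would additionally require R to be symmetric. The strongest is T.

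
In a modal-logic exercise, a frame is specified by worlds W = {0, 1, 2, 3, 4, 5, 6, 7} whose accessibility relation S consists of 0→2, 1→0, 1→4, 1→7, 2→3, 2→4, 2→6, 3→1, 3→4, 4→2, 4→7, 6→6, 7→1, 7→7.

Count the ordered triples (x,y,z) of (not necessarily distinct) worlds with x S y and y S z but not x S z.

Enumerating: (0,2,3), (0,2,4), (0,2,6), (1,0,2), (1,4,2), (1,7,1), (2,3,1), (2,4,2), (2,4,7), (3,1,0), (3,1,7), (3,4,2), … and 7 more.
Total: 19.

19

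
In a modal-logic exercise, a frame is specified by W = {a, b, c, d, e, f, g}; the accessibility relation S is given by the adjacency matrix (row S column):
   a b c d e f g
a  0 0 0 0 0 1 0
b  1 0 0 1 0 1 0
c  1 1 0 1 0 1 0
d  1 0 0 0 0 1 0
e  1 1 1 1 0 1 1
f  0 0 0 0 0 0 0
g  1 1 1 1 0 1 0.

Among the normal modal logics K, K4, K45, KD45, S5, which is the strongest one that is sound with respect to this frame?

K4

Transitive (axiom 4): yes — every two-step S-path is closed by a direct edge.
Euclidean (axiom 5): no — b S a and b S d, but not a S d.
Serial (axiom D): no — f has no S-successor.
Reflexive (axiom T): no — a is not related to itself.
So F validates K, K4; K45 would additionally require S to be Euclidean. The strongest is K4.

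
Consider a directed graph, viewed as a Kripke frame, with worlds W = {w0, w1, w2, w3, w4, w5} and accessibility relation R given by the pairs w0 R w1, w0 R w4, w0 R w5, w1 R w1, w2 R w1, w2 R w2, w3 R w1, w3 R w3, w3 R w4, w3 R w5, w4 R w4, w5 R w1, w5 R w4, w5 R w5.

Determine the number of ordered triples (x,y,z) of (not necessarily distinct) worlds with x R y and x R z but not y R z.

16

Enumerating: (w0,w1,w4), (w0,w1,w5), (w0,w4,w1), (w0,w4,w5), (w2,w1,w2), (w3,w1,w3), (w3,w1,w4), (w3,w1,w5), (w3,w4,w1), (w3,w4,w3), (w3,w4,w5), (w3,w5,w3), (w5,w1,w4), (w5,w1,w5), (w5,w4,w1), (w5,w4,w5).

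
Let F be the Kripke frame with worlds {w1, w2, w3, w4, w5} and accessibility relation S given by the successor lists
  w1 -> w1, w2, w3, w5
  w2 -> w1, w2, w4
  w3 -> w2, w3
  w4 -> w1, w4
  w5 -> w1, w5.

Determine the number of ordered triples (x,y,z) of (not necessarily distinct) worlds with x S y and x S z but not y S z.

Enumerating: (w1,w2,w3), (w1,w2,w5), (w1,w3,w1), (w1,w3,w5), (w1,w5,w2), (w1,w5,w3), (w2,w1,w4), (w2,w4,w2), (w3,w2,w3), (w4,w1,w4).

10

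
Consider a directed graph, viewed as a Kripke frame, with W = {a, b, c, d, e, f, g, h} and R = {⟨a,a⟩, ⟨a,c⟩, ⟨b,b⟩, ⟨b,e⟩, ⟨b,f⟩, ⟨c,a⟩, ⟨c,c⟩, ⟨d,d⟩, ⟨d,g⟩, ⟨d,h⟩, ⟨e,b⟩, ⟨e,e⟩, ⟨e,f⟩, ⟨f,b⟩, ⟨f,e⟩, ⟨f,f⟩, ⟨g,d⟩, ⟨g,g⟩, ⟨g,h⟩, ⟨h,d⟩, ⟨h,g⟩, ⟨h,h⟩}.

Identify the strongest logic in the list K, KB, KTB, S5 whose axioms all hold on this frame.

Symmetric (axiom B): yes — every pair in R has its reverse in R.
Reflexive (axiom T): yes — every world is R-related to itself.
Euclidean (axiom 5): yes — any two successors of a common world are R-related.
So F validates K, KB, KTB, S5. The strongest is S5.

S5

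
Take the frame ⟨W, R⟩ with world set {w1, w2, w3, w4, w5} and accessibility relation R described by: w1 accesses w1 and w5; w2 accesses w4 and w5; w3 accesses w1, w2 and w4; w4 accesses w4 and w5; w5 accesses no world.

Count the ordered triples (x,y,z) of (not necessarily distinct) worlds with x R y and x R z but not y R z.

Enumerating: (w1,w5,w1), (w1,w5,w5), (w2,w5,w4), (w2,w5,w5), (w3,w1,w2), (w3,w1,w4), (w3,w2,w1), (w3,w2,w2), (w3,w4,w1), (w3,w4,w2), (w4,w5,w4), (w4,w5,w5).

12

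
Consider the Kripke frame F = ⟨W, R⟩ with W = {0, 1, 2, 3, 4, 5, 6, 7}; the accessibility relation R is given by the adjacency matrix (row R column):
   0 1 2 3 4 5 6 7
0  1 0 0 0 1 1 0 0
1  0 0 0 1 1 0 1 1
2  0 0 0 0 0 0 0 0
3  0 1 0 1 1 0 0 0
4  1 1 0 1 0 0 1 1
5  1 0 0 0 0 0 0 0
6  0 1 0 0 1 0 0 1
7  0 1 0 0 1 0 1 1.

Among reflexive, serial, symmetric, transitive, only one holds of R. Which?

Reflexive: no — 1 is not related to itself.
Serial: no — 2 has no R-successor.
Symmetric: yes — every pair in R has its reverse in R.
Transitive: no — 0 R 4 and 4 R 1, but not 0 R 1.
Only symmetric holds.

symmetric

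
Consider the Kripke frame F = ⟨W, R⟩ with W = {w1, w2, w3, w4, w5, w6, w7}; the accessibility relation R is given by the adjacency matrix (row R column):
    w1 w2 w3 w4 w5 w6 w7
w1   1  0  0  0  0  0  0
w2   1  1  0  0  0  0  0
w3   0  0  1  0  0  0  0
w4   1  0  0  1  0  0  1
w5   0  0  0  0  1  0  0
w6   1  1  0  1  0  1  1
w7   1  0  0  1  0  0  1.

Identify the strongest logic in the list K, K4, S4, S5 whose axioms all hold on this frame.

S4

Transitive (axiom 4): yes — every two-step R-path is closed by a direct edge.
Reflexive (axiom T): yes — every world is R-related to itself.
Euclidean (axiom 5): no — w4 R w1 and w4 R w7, but not w1 R w7.
So F validates K, K4, S4; S5 would additionally require R to be Euclidean. The strongest is S4.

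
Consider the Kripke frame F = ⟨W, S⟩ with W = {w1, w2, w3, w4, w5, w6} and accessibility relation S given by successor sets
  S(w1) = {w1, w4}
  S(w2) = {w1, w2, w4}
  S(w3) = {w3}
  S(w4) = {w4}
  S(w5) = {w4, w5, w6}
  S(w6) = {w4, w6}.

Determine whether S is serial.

Yes

Serial: yes — every world has a successor (e.g. w1 S w1).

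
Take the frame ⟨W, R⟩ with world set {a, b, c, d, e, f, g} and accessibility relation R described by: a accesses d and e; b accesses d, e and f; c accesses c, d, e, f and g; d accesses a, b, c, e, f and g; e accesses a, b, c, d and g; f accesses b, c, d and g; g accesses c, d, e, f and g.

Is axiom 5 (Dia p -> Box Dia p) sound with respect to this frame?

No

By correspondence theory, 5 is valid on a frame iff R is Euclidean.
Euclidean: no — b R e and b R f, but not e R f.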